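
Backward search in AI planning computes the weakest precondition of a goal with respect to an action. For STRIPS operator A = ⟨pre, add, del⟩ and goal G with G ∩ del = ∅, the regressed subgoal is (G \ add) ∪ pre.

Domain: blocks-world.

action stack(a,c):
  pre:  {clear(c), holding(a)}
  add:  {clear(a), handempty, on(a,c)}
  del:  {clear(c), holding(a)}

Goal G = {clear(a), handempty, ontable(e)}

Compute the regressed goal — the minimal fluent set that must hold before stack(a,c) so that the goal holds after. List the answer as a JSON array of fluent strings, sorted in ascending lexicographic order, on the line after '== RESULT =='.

Compute (G \ add) ∪ pre:
  G ∩ del = {}  (empty — regression defined)
  G \ add = {clear(a), handempty, ontable(e)} \ {clear(a), handempty, on(a,c)} = {ontable(e)}
  ∪ pre   = {ontable(e)} ∪ {clear(c), holding(a)}
          = {clear(c), holding(a), ontable(e)}

== RESULT ==
["clear(c)", "holding(a)", "ontable(e)"]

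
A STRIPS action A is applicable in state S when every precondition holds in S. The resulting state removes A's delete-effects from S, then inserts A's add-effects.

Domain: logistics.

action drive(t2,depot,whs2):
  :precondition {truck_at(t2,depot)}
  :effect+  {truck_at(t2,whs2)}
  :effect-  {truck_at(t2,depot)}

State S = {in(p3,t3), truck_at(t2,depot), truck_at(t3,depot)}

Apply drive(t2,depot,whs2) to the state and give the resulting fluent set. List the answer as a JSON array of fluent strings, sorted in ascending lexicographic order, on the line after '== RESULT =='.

Compute (S \ del) ∪ add:
  pre ⊆ S: {truck_at(t2,depot)} ⊆ S  — applicable
  S \ del = {in(p3,t3), truck_at(t3,depot)}
  ∪ add   = {in(p3,t3), truck_at(t2,whs2), truck_at(t3,depot)}

== RESULT ==
["in(p3,t3)", "truck_at(t2,whs2)", "truck_at(t3,depot)"]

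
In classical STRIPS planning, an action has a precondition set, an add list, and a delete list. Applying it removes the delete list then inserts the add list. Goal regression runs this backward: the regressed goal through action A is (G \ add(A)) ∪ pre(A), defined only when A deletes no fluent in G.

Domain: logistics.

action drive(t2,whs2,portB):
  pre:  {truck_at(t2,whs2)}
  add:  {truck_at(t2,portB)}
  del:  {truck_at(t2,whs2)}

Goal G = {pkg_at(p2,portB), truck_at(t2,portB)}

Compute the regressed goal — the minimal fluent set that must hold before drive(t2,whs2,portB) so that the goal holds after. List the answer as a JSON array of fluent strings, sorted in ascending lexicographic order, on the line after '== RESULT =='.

Regress:
  G ∩ del = {}  (empty — regression defined)
  G \ add = {pkg_at(p2,portB), truck_at(t2,portB)} \ {truck_at(t2,portB)} = {pkg_at(p2,portB)}
  ∪ pre   = {pkg_at(p2,portB)} ∪ {truck_at(t2,whs2)}
          = {pkg_at(p2,portB), truck_at(t2,whs2)}

== RESULT ==
["pkg_at(p2,portB)", "truck_at(t2,whs2)"]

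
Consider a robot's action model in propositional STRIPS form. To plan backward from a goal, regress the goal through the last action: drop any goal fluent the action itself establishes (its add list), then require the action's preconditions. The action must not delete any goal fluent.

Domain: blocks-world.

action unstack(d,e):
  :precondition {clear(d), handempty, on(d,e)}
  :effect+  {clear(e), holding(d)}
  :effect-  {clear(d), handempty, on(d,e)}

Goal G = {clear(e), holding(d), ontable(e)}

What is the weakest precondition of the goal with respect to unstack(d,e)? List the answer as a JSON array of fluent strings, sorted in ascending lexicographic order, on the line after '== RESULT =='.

Regress:
  G ∩ del = {}  (empty — regression defined)
  G \ add = {clear(e), holding(d), ontable(e)} \ {clear(e), holding(d)} = {ontable(e)}
  ∪ pre   = {ontable(e)} ∪ {clear(d), handempty, on(d,e)}
          = {clear(d), handempty, on(d,e), ontable(e)}

== RESULT ==
["clear(d)", "handempty", "on(d,e)", "ontable(e)"]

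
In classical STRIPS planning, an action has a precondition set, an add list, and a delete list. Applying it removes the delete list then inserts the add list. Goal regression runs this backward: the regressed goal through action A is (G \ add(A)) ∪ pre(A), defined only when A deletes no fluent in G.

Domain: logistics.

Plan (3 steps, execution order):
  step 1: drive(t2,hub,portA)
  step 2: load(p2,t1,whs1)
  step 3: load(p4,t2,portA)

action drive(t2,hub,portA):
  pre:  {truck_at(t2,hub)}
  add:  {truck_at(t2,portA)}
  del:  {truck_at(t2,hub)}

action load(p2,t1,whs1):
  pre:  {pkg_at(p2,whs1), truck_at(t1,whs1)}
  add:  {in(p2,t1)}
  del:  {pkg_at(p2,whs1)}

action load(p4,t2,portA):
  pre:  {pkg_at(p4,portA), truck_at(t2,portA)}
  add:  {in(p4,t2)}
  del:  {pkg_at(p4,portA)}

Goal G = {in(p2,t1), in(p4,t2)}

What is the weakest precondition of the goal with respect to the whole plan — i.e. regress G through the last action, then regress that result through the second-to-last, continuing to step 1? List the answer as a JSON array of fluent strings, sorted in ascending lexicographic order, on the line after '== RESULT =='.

Work backward from the goal:
  through step 3 (load(p4,t2,portA)): drop {in(p4,t2)}, keep {in(p2,t1)}, require {pkg_at(p4,portA), truck_at(t2,portA)}
    → {in(p2,t1), pkg_at(p4,portA), truck_at(t2,portA)}
  through step 2 (load(p2,t1,whs1)): drop {in(p2,t1)}, keep {pkg_at(p4,portA), truck_at(t2,portA)}, require {pkg_at(p2,whs1), truck_at(t1,whs1)}
    → {pkg_at(p2,whs1), pkg_at(p4,portA), truck_at(t1,whs1), truck_at(t2,portA)}
  through step 1 (drive(t2,hub,portA)): drop {truck_at(t2,portA)}, keep {pkg_at(p2,whs1), pkg_at(p4,portA), truck_at(t1,whs1)}, require {truck_at(t2,hub)}
    → {pkg_at(p2,whs1), pkg_at(p4,portA), truck_at(t1,whs1), truck_at(t2,hub)}

== RESULT ==
["pkg_at(p2,whs1)", "pkg_at(p4,portA)", "truck_at(t1,whs1)", "truck_at(t2,hub)"]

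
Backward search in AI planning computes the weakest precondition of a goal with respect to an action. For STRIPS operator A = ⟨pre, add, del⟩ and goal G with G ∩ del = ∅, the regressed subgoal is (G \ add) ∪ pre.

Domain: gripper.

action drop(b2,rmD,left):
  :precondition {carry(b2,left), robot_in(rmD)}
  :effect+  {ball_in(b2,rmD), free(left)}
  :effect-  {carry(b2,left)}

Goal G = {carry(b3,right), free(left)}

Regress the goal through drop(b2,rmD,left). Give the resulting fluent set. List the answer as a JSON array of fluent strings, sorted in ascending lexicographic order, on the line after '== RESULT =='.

Compute (G \ add) ∪ pre:
  G ∩ del = {}  (empty — regression defined)
  G \ add = {carry(b3,right), free(left)} \ {ball_in(b2,rmD), free(left)} = {carry(b3,right)}
  ∪ pre   = {carry(b3,right)} ∪ {carry(b2,left), robot_in(rmD)}
          = {carry(b2,left), carry(b3,right), robot_in(rmD)}

== RESULT ==
["carry(b2,left)", "carry(b3,right)", "robot_in(rmD)"]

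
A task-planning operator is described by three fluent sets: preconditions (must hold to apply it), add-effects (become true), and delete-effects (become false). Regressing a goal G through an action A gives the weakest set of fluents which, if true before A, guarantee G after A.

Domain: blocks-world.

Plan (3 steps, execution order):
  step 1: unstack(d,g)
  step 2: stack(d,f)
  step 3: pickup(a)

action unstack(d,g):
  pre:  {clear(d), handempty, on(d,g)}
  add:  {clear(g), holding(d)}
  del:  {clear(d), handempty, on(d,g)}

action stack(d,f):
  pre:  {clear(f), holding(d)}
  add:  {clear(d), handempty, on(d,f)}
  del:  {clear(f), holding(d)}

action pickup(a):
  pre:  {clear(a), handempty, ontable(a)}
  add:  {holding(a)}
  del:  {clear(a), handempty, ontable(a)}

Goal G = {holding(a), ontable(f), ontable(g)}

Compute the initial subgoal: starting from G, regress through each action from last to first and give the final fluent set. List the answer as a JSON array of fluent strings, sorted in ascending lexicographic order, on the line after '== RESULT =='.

Regress step by step:
  through step 3 (pickup(a)): drop {holding(a)}, keep {ontable(f), ontable(g)}, require {clear(a), handempty, ontable(a)}
    → {clear(a), handempty, ontable(a), ontable(f), ontable(g)}
  through step 2 (stack(d,f)): drop {handempty}, keep {clear(a), ontable(a), ontable(f), ontable(g)}, require {clear(f), holding(d)}
    → {clear(a), clear(f), holding(d), ontable(a), ontable(f), ontable(g)}
  through step 1 (unstack(d,g)): drop {holding(d)}, keep {clear(a), clear(f), ontable(a), ontable(f), ontable(g)}, require {clear(d), handempty, on(d,g)}
    → {clear(a), clear(d), clear(f), handempty, on(d,g), ontable(a), ontable(f), ontable(g)}

== RESULT ==
["clear(a)", "clear(d)", "clear(f)", "handempty", "on(d,g)", "ontable(a)", "ontable(f)", "ontable(g)"]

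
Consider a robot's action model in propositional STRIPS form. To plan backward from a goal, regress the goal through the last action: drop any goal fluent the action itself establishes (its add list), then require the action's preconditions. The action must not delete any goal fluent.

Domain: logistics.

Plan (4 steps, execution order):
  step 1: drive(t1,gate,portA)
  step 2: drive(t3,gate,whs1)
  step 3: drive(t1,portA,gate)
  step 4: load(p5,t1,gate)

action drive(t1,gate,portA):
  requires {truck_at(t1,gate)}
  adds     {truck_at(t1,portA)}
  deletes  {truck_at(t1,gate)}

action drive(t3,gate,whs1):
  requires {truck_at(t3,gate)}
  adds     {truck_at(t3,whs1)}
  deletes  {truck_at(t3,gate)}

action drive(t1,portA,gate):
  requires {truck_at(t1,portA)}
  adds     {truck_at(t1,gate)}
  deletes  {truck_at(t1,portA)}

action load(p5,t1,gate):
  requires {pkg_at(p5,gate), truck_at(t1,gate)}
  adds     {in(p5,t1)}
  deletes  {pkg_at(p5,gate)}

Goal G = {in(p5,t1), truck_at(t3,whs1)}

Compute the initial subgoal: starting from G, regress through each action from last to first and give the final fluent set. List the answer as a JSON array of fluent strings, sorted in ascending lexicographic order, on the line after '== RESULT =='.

Regress step by step:
  through step 4 (load(p5,t1,gate)): drop {in(p5,t1)}, keep {truck_at(t3,whs1)}, require {pkg_at(p5,gate), truck_at(t1,gate)}
    → {pkg_at(p5,gate), truck_at(t1,gate), truck_at(t3,whs1)}
  through step 3 (drive(t1,portA,gate)): drop {truck_at(t1,gate)}, keep {pkg_at(p5,gate), truck_at(t3,whs1)}, require {truck_at(t1,portA)}
    → {pkg_at(p5,gate), truck_at(t1,portA), truck_at(t3,whs1)}
  through step 2 (drive(t3,gate,whs1)): drop {truck_at(t3,whs1)}, keep {pkg_at(p5,gate), truck_at(t1,portA)}, require {truck_at(t3,gate)}
    → {pkg_at(p5,gate), truck_at(t1,portA), truck_at(t3,gate)}
  through step 1 (drive(t1,gate,portA)): drop {truck_at(t1,portA)}, keep {pkg_at(p5,gate), truck_at(t3,gate)}, require {truck_at(t1,gate)}
    → {pkg_at(p5,gate), truck_at(t1,gate), truck_at(t3,gate)}

== RESULT ==
["pkg_at(p5,gate)", "truck_at(t1,gate)", "truck_at(t3,gate)"]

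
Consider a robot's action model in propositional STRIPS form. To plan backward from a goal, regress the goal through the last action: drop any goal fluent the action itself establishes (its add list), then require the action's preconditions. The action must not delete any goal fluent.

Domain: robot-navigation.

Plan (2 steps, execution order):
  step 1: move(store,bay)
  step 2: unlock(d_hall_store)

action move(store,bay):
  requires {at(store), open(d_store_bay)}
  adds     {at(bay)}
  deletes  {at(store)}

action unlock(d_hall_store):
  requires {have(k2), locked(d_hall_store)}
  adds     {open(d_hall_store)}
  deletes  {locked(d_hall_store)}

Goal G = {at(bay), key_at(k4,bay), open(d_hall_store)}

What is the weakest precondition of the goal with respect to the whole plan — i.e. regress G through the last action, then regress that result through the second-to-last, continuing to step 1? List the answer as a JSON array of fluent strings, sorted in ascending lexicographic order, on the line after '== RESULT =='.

Regress step by step:
  through step 2 (unlock(d_hall_store)): drop {open(d_hall_store)}, keep {at(bay), key_at(k4,bay)}, require {have(k2), locked(d_hall_store)}
    → {at(bay), have(k2), key_at(k4,bay), locked(d_hall_store)}
  through step 1 (move(store,bay)): drop {at(bay)}, keep {have(k2), key_at(k4,bay), locked(d_hall_store)}, require {at(store), open(d_store_bay)}
    → {at(store), have(k2), key_at(k4,bay), locked(d_hall_store), open(d_store_bay)}

== RESULT ==
["at(store)", "have(k2)", "key_at(k4,bay)", "locked(d_hall_store)", "open(d_store_bay)"]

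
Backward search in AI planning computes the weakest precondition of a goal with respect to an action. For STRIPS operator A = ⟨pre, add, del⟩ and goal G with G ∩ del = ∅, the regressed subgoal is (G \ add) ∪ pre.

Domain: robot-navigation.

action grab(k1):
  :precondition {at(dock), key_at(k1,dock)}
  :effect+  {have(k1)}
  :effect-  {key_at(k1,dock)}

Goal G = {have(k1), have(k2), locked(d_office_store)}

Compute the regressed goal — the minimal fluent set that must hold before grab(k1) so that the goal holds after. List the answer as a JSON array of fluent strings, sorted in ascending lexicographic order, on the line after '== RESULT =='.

Regress:
  G ∩ del = {}  (empty — regression defined)
  G \ add = {have(k1), have(k2), locked(d_office_store)} \ {have(k1)} = {have(k2), locked(d_office_store)}
  ∪ pre   = {have(k2), locked(d_office_store)} ∪ {at(dock), key_at(k1,dock)}
          = {at(dock), have(k2), key_at(k1,dock), locked(d_office_store)}

== RESULT ==
["at(dock)", "have(k2)", "key_at(k1,dock)", "locked(d_office_store)"]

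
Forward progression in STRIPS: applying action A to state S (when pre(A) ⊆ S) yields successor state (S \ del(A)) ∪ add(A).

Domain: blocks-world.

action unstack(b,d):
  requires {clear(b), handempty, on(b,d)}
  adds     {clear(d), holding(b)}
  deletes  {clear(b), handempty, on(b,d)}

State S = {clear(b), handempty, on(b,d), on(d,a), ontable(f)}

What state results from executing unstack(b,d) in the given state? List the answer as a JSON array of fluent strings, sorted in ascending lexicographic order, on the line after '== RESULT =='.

Compute (S \ del) ∪ add:
  pre ⊆ S: {clear(b), handempty, on(b,d)} ⊆ S  — applicable
  S \ del = {on(d,a), ontable(f)}
  ∪ add   = {clear(d), holding(b), on(d,a), ontable(f)}

== RESULT ==
["clear(d)", "holding(b)", "on(d,a)", "ontable(f)"]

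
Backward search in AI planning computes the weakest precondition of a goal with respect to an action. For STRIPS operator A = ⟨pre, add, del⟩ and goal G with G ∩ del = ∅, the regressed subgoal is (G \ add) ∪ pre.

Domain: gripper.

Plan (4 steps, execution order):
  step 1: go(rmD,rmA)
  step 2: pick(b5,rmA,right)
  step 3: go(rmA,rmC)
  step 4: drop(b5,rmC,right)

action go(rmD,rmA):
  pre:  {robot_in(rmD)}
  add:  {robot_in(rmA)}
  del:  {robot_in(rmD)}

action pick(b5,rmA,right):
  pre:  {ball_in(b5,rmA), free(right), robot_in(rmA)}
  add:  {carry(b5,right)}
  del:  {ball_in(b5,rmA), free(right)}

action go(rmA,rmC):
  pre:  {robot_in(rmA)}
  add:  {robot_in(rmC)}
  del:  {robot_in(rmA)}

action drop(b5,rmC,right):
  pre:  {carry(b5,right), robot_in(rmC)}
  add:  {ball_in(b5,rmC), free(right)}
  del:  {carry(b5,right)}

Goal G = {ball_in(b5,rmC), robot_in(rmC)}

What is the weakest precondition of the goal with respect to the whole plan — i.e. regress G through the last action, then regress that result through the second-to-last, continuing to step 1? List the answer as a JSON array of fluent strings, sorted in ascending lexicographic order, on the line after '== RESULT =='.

Work backward from the goal:
  through step 4 (drop(b5,rmC,right)): drop {ball_in(b5,rmC)}, keep {robot_in(rmC)}, require {carry(b5,right), robot_in(rmC)}
    → {carry(b5,right), robot_in(rmC)}
  through step 3 (go(rmA,rmC)): drop {robot_in(rmC)}, keep {carry(b5,right)}, require {robot_in(rmA)}
    → {carry(b5,right), robot_in(rmA)}
  through step 2 (pick(b5,rmA,right)): drop {carry(b5,right)}, keep {robot_in(rmA)}, require {ball_in(b5,rmA), free(right), robot_in(rmA)}
    → {ball_in(b5,rmA), free(right), robot_in(rmA)}
  through step 1 (go(rmD,rmA)): drop {robot_in(rmA)}, keep {ball_in(b5,rmA), free(right)}, require {robot_in(rmD)}
    → {ball_in(b5,rmA), free(right), robot_in(rmD)}

== RESULT ==
["ball_in(b5,rmA)", "free(right)", "robot_in(rmD)"]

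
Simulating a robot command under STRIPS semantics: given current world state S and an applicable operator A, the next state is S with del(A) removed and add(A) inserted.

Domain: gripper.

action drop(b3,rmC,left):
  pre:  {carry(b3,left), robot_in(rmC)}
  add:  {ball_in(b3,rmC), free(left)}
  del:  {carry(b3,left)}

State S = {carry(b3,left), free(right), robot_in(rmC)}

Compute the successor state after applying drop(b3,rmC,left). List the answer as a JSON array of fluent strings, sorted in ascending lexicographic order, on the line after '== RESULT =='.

Progress:
  pre ⊆ S: {carry(b3,left), robot_in(rmC)} ⊆ S  — applicable
  S \ del = {free(right), robot_in(rmC)}
  ∪ add   = {ball_in(b3,rmC), free(left), free(right), robot_in(rmC)}

== RESULT ==
["ball_in(b3,rmC)", "free(left)", "free(right)", "robot_in(rmC)"]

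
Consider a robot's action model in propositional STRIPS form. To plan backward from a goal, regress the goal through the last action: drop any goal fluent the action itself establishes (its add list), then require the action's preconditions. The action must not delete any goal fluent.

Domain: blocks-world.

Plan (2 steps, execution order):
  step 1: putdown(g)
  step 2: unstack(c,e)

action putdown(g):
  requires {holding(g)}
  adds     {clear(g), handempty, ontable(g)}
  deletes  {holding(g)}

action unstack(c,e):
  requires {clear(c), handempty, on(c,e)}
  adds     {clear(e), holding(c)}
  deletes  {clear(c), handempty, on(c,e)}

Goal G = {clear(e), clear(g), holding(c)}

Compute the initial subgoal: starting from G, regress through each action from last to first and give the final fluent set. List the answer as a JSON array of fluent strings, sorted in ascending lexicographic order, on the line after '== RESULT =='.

Regress step by step:
  through step 2 (unstack(c,e)): drop {clear(e), holding(c)}, keep {clear(g)}, require {clear(c), handempty, on(c,e)}
    → {clear(c), clear(g), handempty, on(c,e)}
  through step 1 (putdown(g)): drop {clear(g), handempty}, keep {clear(c), on(c,e)}, require {holding(g)}
    → {clear(c), holding(g), on(c,e)}

== RESULT ==
["clear(c)", "holding(g)", "on(c,e)"]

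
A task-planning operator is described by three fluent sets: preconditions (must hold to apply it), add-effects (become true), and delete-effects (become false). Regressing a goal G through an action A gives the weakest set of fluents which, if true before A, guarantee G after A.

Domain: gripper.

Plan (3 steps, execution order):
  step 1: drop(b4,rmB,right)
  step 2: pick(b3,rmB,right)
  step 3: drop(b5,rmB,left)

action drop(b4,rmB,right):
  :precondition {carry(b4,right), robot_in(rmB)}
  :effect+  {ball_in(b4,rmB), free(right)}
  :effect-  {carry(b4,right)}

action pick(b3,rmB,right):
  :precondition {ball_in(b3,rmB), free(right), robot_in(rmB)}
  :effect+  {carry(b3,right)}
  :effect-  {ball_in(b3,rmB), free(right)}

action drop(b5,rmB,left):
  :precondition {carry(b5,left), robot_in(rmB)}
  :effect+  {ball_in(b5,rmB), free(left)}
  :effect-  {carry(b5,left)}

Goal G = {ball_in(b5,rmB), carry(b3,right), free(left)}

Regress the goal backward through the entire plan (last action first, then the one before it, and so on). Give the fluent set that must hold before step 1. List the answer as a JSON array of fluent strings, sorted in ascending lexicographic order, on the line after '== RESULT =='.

Work backward from the goal:
  through step 3 (drop(b5,rmB,left)): drop {ball_in(b5,rmB), free(left)}, keep {carry(b3,right)}, require {carry(b5,left), robot_in(rmB)}
    → {carry(b3,right), carry(b5,left), robot_in(rmB)}
  through step 2 (pick(b3,rmB,right)): drop {carry(b3,right)}, keep {carry(b5,left), robot_in(rmB)}, require {ball_in(b3,rmB), free(right), robot_in(rmB)}
    → {ball_in(b3,rmB), carry(b5,left), free(right), robot_in(rmB)}
  through step 1 (drop(b4,rmB,right)): drop {free(right)}, keep {ball_in(b3,rmB), carry(b5,left), robot_in(rmB)}, require {carry(b4,right), robot_in(rmB)}
    → {ball_in(b3,rmB), carry(b4,right), carry(b5,left), robot_in(rmB)}

== RESULT ==
["ball_in(b3,rmB)", "carry(b4,right)", "carry(b5,left)", "robot_in(rmB)"]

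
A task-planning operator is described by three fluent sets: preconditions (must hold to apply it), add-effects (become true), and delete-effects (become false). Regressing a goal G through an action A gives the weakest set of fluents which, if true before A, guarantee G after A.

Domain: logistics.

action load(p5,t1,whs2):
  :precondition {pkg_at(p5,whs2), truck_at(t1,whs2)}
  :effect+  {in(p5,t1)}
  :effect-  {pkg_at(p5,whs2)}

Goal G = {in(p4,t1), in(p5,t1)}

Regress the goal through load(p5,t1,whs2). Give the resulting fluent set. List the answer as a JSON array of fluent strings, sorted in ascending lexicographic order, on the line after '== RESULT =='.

Compute (G \ add) ∪ pre:
  G ∩ del = {}  (empty — regression defined)
  G \ add = {in(p4,t1), in(p5,t1)} \ {in(p5,t1)} = {in(p4,t1)}
  ∪ pre   = {in(p4,t1)} ∪ {pkg_at(p5,whs2), truck_at(t1,whs2)}
          = {in(p4,t1), pkg_at(p5,whs2), truck_at(t1,whs2)}

== RESULT ==
["in(p4,t1)", "pkg_at(p5,whs2)", "truck_at(t1,whs2)"]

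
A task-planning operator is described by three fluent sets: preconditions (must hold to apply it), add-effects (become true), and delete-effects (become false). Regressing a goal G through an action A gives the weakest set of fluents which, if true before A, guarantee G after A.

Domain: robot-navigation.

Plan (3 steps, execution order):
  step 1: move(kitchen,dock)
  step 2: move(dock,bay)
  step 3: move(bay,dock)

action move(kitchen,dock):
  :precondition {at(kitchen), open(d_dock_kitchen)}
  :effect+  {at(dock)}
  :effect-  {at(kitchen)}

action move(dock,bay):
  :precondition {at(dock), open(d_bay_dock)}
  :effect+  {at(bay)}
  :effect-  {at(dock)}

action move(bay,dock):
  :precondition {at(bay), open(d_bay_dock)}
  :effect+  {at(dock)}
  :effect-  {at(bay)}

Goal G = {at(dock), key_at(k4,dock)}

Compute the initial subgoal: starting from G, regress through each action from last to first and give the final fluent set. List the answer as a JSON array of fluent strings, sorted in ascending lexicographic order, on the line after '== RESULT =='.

Work backward from the goal:
  through step 3 (move(bay,dock)): drop {at(dock)}, keep {key_at(k4,dock)}, require {at(bay), open(d_bay_dock)}
    → {at(bay), key_at(k4,dock), open(d_bay_dock)}
  through step 2 (move(dock,bay)): drop {at(bay)}, keep {key_at(k4,dock), open(d_bay_dock)}, require {at(dock), open(d_bay_dock)}
    → {at(dock), key_at(k4,dock), open(d_bay_dock)}
  through step 1 (move(kitchen,dock)): drop {at(dock)}, keep {key_at(k4,dock), open(d_bay_dock)}, require {at(kitchen), open(d_dock_kitchen)}
    → {at(kitchen), key_at(k4,dock), open(d_bay_dock), open(d_dock_kitchen)}

== RESULT ==
["at(kitchen)", "key_at(k4,dock)", "open(d_bay_dock)", "open(d_dock_kitchen)"]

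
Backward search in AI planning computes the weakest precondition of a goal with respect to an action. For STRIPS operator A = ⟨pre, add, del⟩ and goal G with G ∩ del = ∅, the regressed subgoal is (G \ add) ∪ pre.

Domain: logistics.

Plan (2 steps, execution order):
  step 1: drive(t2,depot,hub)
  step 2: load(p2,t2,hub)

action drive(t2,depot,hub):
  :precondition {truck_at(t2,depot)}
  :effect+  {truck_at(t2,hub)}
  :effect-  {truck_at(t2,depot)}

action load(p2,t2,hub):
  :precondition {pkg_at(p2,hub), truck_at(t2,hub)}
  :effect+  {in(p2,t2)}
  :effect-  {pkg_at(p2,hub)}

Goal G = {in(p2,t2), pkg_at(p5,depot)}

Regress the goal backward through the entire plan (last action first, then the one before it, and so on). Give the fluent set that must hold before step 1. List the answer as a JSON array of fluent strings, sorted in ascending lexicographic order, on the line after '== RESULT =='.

Regress step by step:
  through step 2 (load(p2,t2,hub)): drop {in(p2,t2)}, keep {pkg_at(p5,depot)}, require {pkg_at(p2,hub), truck_at(t2,hub)}
    → {pkg_at(p2,hub), pkg_at(p5,depot), truck_at(t2,hub)}
  through step 1 (drive(t2,depot,hub)): drop {truck_at(t2,hub)}, keep {pkg_at(p2,hub), pkg_at(p5,depot)}, require {truck_at(t2,depot)}
    → {pkg_at(p2,hub), pkg_at(p5,depot), truck_at(t2,depot)}

== RESULT ==
["pkg_at(p2,hub)", "pkg_at(p5,depot)", "truck_at(t2,depot)"]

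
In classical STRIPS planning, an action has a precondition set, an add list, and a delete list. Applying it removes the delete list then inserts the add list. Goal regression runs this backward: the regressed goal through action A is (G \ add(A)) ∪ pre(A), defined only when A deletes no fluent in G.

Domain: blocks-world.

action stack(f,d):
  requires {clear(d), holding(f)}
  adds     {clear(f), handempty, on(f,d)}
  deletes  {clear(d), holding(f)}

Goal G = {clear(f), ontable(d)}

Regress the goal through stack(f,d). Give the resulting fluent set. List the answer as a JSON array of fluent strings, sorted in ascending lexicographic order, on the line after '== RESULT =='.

Compute (G \ add) ∪ pre:
  G ∩ del = {}  (empty — regression defined)
  G \ add = {clear(f), ontable(d)} \ {clear(f), handempty, on(f,d)} = {ontable(d)}
  ∪ pre   = {ontable(d)} ∪ {clear(d), holding(f)}
          = {clear(d), holding(f), ontable(d)}

== RESULT ==
["clear(d)", "holding(f)", "ontable(d)"]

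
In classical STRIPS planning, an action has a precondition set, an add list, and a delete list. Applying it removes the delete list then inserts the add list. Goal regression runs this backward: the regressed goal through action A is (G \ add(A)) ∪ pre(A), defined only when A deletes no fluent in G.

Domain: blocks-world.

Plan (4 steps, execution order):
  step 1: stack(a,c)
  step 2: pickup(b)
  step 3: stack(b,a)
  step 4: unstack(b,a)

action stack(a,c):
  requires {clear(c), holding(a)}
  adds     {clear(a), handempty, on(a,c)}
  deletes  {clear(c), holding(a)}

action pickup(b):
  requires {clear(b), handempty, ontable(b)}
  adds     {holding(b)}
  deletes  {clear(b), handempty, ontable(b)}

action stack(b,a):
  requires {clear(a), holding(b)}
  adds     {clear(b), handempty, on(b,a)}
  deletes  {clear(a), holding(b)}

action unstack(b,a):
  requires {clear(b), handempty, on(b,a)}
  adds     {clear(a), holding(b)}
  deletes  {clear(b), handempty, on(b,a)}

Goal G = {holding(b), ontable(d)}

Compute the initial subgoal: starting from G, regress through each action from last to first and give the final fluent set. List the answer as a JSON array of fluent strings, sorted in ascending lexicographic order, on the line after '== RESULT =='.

Work backward from the goal:
  through step 4 (unstack(b,a)): drop {holding(b)}, keep {ontable(d)}, require {clear(b), handempty, on(b,a)}
    → {clear(b), handempty, on(b,a), ontable(d)}
  through step 3 (stack(b,a)): drop {clear(b), handempty, on(b,a)}, keep {ontable(d)}, require {clear(a), holding(b)}
    → {clear(a), holding(b), ontable(d)}
  through step 2 (pickup(b)): drop {holding(b)}, keep {clear(a), ontable(d)}, require {clear(b), handempty, ontable(b)}
    → {clear(a), clear(b), handempty, ontable(b), ontable(d)}
  through step 1 (stack(a,c)): drop {clear(a), handempty}, keep {clear(b), ontable(b), ontable(d)}, require {clear(c), holding(a)}
    → {clear(b), clear(c), holding(a), ontable(b), ontable(d)}

== RESULT ==
["clear(b)", "clear(c)", "holding(a)", "ontable(b)", "ontable(d)"]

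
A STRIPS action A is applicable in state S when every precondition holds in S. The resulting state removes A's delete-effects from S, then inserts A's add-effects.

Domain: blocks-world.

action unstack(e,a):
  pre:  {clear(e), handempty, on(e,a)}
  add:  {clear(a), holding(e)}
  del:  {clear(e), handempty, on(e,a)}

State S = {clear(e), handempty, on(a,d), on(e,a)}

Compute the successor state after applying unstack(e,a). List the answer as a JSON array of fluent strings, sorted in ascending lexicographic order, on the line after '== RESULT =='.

Compute (S \ del) ∪ add:
  pre ⊆ S: {clear(e), handempty, on(e,a)} ⊆ S  — applicable
  S \ del = {on(a,d)}
  ∪ add   = {clear(a), holding(e), on(a,d)}

== RESULT ==
["clear(a)", "holding(e)", "on(a,d)"]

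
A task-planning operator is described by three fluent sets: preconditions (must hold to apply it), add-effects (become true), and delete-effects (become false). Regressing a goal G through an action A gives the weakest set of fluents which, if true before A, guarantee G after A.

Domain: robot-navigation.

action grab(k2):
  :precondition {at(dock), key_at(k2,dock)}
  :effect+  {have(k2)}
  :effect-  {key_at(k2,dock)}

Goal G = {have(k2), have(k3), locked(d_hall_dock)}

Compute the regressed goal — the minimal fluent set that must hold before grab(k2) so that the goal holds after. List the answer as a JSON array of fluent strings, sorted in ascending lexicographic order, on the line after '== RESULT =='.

Compute (G \ add) ∪ pre:
  G ∩ del = {}  (empty — regression defined)
  G \ add = {have(k2), have(k3), locked(d_hall_dock)} \ {have(k2)} = {have(k3), locked(d_hall_dock)}
  ∪ pre   = {have(k3), locked(d_hall_dock)} ∪ {at(dock), key_at(k2,dock)}
          = {at(dock), have(k3), key_at(k2,dock), locked(d_hall_dock)}

== RESULT ==
["at(dock)", "have(k3)", "key_at(k2,dock)", "locked(d_hall_dock)"]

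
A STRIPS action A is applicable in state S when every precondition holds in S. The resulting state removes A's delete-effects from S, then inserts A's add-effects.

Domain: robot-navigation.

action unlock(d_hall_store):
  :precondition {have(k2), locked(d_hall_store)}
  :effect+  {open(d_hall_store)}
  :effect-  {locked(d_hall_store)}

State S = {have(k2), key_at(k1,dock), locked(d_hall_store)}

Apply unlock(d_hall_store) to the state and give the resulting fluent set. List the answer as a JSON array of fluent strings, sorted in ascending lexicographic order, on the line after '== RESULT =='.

Progress:
  pre ⊆ S: {have(k2), locked(d_hall_store)} ⊆ S  — applicable
  S \ del = {have(k2), key_at(k1,dock)}
  ∪ add   = {have(k2), key_at(k1,dock), open(d_hall_store)}

== RESULT ==
["have(k2)", "key_at(k1,dock)", "open(d_hall_store)"]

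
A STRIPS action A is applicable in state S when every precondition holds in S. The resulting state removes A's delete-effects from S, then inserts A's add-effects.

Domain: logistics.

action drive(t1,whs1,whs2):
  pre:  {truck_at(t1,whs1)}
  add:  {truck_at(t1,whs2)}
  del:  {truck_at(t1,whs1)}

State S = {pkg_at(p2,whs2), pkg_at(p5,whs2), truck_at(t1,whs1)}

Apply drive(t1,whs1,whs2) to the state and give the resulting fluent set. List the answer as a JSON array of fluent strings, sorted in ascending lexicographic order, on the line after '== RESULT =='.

Progress:
  pre ⊆ S: {truck_at(t1,whs1)} ⊆ S  — applicable
  S \ del = {pkg_at(p2,whs2), pkg_at(p5,whs2)}
  ∪ add   = {pkg_at(p2,whs2), pkg_at(p5,whs2), truck_at(t1,whs2)}

== RESULT ==
["pkg_at(p2,whs2)", "pkg_at(p5,whs2)", "truck_at(t1,whs2)"]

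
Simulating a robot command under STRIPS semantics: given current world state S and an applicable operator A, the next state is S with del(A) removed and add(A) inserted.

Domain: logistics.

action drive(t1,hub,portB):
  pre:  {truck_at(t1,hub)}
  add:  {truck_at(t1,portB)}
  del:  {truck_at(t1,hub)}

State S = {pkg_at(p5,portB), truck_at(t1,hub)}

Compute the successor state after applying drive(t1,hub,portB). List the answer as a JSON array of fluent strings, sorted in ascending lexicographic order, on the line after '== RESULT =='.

Compute (S \ del) ∪ add:
  pre ⊆ S: {truck_at(t1,hub)} ⊆ S  — applicable
  S \ del = {pkg_at(p5,portB)}
  ∪ add   = {pkg_at(p5,portB), truck_at(t1,portB)}

== RESULT ==
["pkg_at(p5,portB)", "truck_at(t1,portB)"]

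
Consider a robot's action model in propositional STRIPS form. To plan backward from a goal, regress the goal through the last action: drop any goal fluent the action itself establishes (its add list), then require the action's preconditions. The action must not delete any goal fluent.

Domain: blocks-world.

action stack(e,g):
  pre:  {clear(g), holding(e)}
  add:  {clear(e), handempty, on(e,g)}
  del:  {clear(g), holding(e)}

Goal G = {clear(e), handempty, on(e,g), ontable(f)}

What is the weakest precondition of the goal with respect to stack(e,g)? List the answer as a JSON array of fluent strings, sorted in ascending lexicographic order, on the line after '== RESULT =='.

Regress:
  G ∩ del = {}  (empty — regression defined)
  G \ add = {clear(e), handempty, on(e,g), ontable(f)} \ {clear(e), handempty, on(e,g)} = {ontable(f)}
  ∪ pre   = {ontable(f)} ∪ {clear(g), holding(e)}
          = {clear(g), holding(e), ontable(f)}

== RESULT ==
["clear(g)", "holding(e)", "ontable(f)"]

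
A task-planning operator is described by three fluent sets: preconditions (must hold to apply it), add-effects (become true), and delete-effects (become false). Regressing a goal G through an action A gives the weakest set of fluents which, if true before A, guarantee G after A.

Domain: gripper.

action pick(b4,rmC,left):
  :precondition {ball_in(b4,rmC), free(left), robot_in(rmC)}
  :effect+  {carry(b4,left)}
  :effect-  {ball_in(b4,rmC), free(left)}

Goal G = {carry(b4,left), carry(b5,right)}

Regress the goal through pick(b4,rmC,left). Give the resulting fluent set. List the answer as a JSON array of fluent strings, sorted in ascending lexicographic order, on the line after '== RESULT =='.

Regress:
  G ∩ del = {}  (empty — regression defined)
  G \ add = {carry(b4,left), carry(b5,right)} \ {carry(b4,left)} = {carry(b5,right)}
  ∪ pre   = {carry(b5,right)} ∪ {ball_in(b4,rmC), free(left), robot_in(rmC)}
          = {ball_in(b4,rmC), carry(b5,right), free(left), robot_in(rmC)}

== RESULT ==
["ball_in(b4,rmC)", "carry(b5,right)", "free(left)", "robot_in(rmC)"]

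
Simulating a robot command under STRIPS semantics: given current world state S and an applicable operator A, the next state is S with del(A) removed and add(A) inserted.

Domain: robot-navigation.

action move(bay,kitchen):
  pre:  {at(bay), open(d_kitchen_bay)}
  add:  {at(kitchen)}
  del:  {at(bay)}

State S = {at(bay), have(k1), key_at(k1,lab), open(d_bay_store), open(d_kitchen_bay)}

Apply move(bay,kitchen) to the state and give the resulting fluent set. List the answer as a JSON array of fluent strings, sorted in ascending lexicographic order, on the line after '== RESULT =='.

Progress:
  pre ⊆ S: {at(bay), open(d_kitchen_bay)} ⊆ S  — applicable
  S \ del = {have(k1), key_at(k1,lab), open(d_bay_store), open(d_kitchen_bay)}
  ∪ add   = {at(kitchen), have(k1), key_at(k1,lab), open(d_bay_store), open(d_kitchen_bay)}

== RESULT ==
["at(kitchen)", "have(k1)", "key_at(k1,lab)", "open(d_bay_store)", "open(d_kitchen_bay)"]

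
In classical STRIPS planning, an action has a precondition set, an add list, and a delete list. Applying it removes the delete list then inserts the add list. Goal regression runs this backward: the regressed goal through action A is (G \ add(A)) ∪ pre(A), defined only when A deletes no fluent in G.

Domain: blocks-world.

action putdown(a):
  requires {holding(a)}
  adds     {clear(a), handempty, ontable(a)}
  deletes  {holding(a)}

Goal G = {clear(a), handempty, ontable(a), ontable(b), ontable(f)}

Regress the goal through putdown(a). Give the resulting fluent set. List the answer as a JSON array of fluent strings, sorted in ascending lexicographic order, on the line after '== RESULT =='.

Compute (G \ add) ∪ pre:
  G ∩ del = {}  (empty — regression defined)
  G \ add = {clear(a), handempty, ontable(a), ontable(b), ontable(f)} \ {clear(a), handempty, ontable(a)} = {ontable(b), ontable(f)}
  ∪ pre   = {ontable(b), ontable(f)} ∪ {holding(a)}
          = {holding(a), ontable(b), ontable(f)}

== RESULT ==
["holding(a)", "ontable(b)", "ontable(f)"]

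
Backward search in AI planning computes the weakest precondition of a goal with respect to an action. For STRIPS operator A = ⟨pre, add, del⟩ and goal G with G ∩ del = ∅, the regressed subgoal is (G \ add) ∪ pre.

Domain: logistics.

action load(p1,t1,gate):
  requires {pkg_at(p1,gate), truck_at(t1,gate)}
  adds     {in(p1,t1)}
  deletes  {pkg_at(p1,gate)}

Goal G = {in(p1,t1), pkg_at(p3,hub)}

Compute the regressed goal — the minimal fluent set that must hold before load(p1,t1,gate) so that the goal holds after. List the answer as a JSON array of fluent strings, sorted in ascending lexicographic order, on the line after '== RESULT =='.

Regress:
  G ∩ del = {}  (empty — regression defined)
  G \ add = {in(p1,t1), pkg_at(p3,hub)} \ {in(p1,t1)} = {pkg_at(p3,hub)}
  ∪ pre   = {pkg_at(p3,hub)} ∪ {pkg_at(p1,gate), truck_at(t1,gate)}
          = {pkg_at(p1,gate), pkg_at(p3,hub), truck_at(t1,gate)}

== RESULT ==
["pkg_at(p1,gate)", "pkg_at(p3,hub)", "truck_at(t1,gate)"]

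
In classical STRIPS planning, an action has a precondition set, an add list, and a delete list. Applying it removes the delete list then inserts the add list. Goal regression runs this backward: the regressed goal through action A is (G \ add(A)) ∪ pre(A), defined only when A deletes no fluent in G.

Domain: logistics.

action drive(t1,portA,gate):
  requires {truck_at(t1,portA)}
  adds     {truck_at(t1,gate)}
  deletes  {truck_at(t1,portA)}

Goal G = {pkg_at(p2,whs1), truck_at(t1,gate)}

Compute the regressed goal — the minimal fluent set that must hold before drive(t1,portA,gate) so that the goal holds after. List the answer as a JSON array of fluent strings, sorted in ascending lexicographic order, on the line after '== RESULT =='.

Regress:
  G ∩ del = {}  (empty — regression defined)
  G \ add = {pkg_at(p2,whs1), truck_at(t1,gate)} \ {truck_at(t1,gate)} = {pkg_at(p2,whs1)}
  ∪ pre   = {pkg_at(p2,whs1)} ∪ {truck_at(t1,portA)}
          = {pkg_at(p2,whs1), truck_at(t1,portA)}

== RESULT ==
["pkg_at(p2,whs1)", "truck_at(t1,portA)"]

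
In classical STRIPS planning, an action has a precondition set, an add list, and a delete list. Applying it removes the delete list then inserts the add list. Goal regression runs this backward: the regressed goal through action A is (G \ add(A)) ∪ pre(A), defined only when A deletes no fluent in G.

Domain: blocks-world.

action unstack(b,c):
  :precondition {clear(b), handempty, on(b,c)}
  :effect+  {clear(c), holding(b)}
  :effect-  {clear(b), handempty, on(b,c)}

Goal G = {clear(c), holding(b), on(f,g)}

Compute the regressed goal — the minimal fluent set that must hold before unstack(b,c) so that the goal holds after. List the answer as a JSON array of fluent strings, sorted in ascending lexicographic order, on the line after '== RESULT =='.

Compute (G \ add) ∪ pre:
  G ∩ del = {}  (empty — regression defined)
  G \ add = {clear(c), holding(b), on(f,g)} \ {clear(c), holding(b)} = {on(f,g)}
  ∪ pre   = {on(f,g)} ∪ {clear(b), handempty, on(b,c)}
          = {clear(b), handempty, on(b,c), on(f,g)}

== RESULT ==
["clear(b)", "handempty", "on(b,c)", "on(f,g)"]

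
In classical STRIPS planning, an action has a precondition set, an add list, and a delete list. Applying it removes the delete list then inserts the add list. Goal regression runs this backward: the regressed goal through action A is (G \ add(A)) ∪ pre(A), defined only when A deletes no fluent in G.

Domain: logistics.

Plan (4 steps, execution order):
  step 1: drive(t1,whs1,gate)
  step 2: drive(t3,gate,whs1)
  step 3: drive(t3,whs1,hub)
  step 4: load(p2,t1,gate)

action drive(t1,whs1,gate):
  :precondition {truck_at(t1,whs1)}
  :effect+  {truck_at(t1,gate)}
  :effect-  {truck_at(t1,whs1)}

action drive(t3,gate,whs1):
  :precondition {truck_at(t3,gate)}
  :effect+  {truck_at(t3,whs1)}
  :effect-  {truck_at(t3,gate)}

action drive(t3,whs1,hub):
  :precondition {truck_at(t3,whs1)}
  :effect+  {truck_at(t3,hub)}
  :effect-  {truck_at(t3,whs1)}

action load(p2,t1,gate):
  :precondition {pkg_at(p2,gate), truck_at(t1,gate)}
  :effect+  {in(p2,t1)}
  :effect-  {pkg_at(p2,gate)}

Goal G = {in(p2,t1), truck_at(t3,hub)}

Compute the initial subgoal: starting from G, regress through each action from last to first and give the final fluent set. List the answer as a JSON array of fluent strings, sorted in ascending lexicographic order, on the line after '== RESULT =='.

Regress step by step:
  through step 4 (load(p2,t1,gate)): drop {in(p2,t1)}, keep {truck_at(t3,hub)}, require {pkg_at(p2,gate), truck_at(t1,gate)}
    → {pkg_at(p2,gate), truck_at(t1,gate), truck_at(t3,hub)}
  through step 3 (drive(t3,whs1,hub)): drop {truck_at(t3,hub)}, keep {pkg_at(p2,gate), truck_at(t1,gate)}, require {truck_at(t3,whs1)}
    → {pkg_at(p2,gate), truck_at(t1,gate), truck_at(t3,whs1)}
  through step 2 (drive(t3,gate,whs1)): drop {truck_at(t3,whs1)}, keep {pkg_at(p2,gate), truck_at(t1,gate)}, require {truck_at(t3,gate)}
    → {pkg_at(p2,gate), truck_at(t1,gate), truck_at(t3,gate)}
  through step 1 (drive(t1,whs1,gate)): drop {truck_at(t1,gate)}, keep {pkg_at(p2,gate), truck_at(t3,gate)}, require {truck_at(t1,whs1)}
    → {pkg_at(p2,gate), truck_at(t1,whs1), truck_at(t3,gate)}

== RESULT ==
["pkg_at(p2,gate)", "truck_at(t1,whs1)", "truck_at(t3,gate)"]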